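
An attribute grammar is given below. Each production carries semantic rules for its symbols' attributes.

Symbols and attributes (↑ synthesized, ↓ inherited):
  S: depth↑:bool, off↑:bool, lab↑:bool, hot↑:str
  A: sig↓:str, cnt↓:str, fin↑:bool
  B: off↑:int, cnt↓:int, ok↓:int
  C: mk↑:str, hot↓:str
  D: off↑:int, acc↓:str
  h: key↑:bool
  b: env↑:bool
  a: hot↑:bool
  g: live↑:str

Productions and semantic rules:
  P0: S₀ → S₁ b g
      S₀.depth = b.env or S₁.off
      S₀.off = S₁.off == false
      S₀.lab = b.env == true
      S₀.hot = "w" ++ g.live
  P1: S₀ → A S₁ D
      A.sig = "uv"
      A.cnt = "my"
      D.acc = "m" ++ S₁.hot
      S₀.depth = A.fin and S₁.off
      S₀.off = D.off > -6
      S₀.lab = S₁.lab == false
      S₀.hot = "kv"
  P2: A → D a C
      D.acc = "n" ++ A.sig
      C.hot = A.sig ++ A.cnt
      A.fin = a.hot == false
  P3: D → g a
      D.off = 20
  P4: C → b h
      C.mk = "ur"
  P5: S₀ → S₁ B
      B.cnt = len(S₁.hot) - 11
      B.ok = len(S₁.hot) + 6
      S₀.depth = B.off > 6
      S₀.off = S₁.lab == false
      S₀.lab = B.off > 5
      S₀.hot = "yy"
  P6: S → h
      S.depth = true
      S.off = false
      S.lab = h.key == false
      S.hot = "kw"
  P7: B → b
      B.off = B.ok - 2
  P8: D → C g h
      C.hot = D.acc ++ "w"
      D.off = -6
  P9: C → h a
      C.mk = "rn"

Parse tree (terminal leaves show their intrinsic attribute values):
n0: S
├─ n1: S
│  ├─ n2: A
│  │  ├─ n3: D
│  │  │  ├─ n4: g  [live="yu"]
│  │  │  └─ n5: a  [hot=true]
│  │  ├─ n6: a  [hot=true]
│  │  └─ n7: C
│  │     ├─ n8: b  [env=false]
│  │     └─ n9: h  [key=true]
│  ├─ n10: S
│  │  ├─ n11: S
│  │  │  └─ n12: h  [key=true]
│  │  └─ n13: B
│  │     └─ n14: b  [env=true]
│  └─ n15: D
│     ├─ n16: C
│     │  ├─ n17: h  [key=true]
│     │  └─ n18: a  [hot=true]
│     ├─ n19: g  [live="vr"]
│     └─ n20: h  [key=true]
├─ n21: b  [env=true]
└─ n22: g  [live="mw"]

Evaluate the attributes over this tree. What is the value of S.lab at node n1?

false

1. n2.sig = "uv"  ["uv"]
2. n2.cnt = "my"  ["my"]
3. n3.acc = "nuv"  ["n" ++ A.sig]
4. n4.live = "yu"  [terminal]
5. n5.hot = true  [terminal]
6. n3.off = 20  [20]
7. n6.hot = true  [terminal]
8. n7.hot = "uvmy"  [A.sig ++ A.cnt]
9. n8.env = false  [terminal]
10. n9.key = true  [terminal]
11. n7.mk = "ur"  ["ur"]
12. n2.fin = false  [a.hot == false]
13. n12.key = true  [terminal]
14. n11.depth = true  [true]
15. n11.off = false  [false]
16. n11.lab = false  [h.key == false]
17. n11.hot = "kw"  ["kw"]
18. n13.cnt = -9  [len(S₁.hot) - 11]
19. n13.ok = 8  [len(S₁.hot) + 6]
20. n14.env = true  [terminal]
21. n13.off = 6  [B.ok - 2]
22. n10.depth = false  [B.off > 6]
23. n10.off = true  [S₁.lab == false]
24. n10.lab = true  [B.off > 5]
25. n10.hot = "yy"  ["yy"]
26. n15.acc = "myy"  ["m" ++ S₁.hot]
27. n16.hot = "myyw"  [D.acc ++ "w"]
28. n17.key = true  [terminal]
29. n18.hot = true  [terminal]
30. n16.mk = "rn"  ["rn"]
31. n19.live = "vr"  [terminal]
32. n20.key = true  [terminal]
33. n15.off = -6  [-6]
34. n1.depth = false  [A.fin and S₁.off]
35. n1.off = false  [D.off > -6]
36. n1.lab = false  [S₁.lab == false]
37. n1.hot = "kv"  ["kv"]
38. n21.env = true  [terminal]
39. n22.live = "mw"  [terminal]
40. n0.depth = true  [b.env or S₁.off]
41. n0.off = true  [S₁.off == false]
42. n0.lab = true  [b.env == true]
43. n0.hot = "wmw"  ["w" ++ g.live]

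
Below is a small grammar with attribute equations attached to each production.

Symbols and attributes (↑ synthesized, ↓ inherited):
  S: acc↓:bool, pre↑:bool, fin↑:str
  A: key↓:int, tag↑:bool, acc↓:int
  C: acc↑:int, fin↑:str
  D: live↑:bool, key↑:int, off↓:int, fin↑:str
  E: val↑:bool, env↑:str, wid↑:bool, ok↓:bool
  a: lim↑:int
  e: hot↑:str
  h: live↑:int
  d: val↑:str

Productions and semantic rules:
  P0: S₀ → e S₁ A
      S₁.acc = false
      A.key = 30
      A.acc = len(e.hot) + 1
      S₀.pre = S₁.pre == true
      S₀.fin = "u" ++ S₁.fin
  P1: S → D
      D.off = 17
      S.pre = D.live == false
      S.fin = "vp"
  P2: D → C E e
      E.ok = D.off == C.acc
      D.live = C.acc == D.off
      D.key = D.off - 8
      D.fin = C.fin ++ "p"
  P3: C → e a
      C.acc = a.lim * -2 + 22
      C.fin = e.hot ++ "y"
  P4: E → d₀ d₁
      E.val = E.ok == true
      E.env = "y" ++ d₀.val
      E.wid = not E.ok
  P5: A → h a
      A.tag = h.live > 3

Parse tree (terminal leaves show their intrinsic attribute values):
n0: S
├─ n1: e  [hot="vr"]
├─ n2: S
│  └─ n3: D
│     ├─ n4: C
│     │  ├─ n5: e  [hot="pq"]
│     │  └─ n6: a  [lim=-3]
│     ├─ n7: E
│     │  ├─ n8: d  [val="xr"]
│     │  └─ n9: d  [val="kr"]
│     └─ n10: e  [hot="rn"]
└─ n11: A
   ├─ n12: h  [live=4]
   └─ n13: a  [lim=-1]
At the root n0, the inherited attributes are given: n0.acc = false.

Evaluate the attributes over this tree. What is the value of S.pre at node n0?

true

1. n0.acc = false  [given at root]
2. n1.hot = "vr"  [terminal]
3. n2.acc = false  [false]
4. n3.off = 17  [17]
5. n5.hot = "pq"  [terminal]
6. n6.lim = -3  [terminal]
7. n4.acc = 28  [a.lim * -2 + 22]
8. n4.fin = "pqy"  [e.hot ++ "y"]
9. n7.ok = false  [D.off == C.acc]
10. n8.val = "xr"  [terminal]
11. n9.val = "kr"  [terminal]
12. n7.val = false  [E.ok == true]
13. n7.env = "yxr"  ["y" ++ d₀.val]
14. n7.wid = true  [not E.ok]
15. n10.hot = "rn"  [terminal]
16. n3.live = false  [C.acc == D.off]
17. n3.key = 9  [D.off - 8]
18. n3.fin = "pqyp"  [C.fin ++ "p"]
19. n2.pre = true  [D.live == false]
20. n2.fin = "vp"  ["vp"]
21. n11.key = 30  [30]
22. n11.acc = 3  [len(e.hot) + 1]
23. n12.live = 4  [terminal]
24. n13.lim = -1  [terminal]
25. n11.tag = true  [h.live > 3]
26. n0.pre = true  [S₁.pre == true]
27. n0.fin = "uvp"  ["u" ++ S₁.fin]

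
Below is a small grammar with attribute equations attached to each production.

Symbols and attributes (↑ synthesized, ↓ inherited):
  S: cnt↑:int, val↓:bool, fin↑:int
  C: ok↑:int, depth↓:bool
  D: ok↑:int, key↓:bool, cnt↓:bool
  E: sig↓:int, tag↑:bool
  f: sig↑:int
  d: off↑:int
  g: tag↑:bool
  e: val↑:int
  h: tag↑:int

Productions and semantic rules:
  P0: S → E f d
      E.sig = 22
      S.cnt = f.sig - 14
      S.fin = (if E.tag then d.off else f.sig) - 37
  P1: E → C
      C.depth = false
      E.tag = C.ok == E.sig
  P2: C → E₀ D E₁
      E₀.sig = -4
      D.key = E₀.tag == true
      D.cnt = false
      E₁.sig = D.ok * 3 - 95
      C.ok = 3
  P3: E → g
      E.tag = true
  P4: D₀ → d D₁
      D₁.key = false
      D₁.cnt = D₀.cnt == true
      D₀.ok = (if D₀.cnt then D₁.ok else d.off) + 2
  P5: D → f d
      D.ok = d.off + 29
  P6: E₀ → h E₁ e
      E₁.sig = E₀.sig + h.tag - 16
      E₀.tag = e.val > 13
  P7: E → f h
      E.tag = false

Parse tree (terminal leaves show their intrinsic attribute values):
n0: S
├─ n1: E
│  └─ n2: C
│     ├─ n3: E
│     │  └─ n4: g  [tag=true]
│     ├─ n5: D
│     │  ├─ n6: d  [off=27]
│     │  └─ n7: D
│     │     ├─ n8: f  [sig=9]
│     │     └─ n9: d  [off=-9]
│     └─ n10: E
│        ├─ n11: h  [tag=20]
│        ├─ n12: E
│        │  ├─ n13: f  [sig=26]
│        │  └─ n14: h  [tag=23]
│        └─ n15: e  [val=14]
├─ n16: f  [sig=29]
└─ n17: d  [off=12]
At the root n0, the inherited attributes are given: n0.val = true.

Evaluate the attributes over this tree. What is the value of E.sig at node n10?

1. n0.val = true  [given at root]
2. n1.sig = 22  [22]
3. n2.depth = false  [false]
4. n3.sig = -4  [-4]
5. n4.tag = true  [terminal]
6. n3.tag = true  [true]
7. n5.key = true  [E₀.tag == true]
8. n5.cnt = false  [false]
9. n6.off = 27  [terminal]
10. n7.key = false  [false]
11. n7.cnt = false  [D₀.cnt == true]
12. n8.sig = 9  [terminal]
13. n9.off = -9  [terminal]
14. n7.ok = 20  [d.off + 29]
15. n5.ok = 29  [(if D₀.cnt then D₁.ok else d.off) + 2]
16. n10.sig = -8  [D.ok * 3 - 95]
17. n11.tag = 20  [terminal]
18. n12.sig = -4  [E₀.sig + h.tag - 16]
19. n13.sig = 26  [terminal]
20. n14.tag = 23  [terminal]
21. n12.tag = false  [false]
22. n15.val = 14  [terminal]
23. n10.tag = true  [e.val > 13]
24. n2.ok = 3  [3]
25. n1.tag = false  [C.ok == E.sig]
26. n16.sig = 29  [terminal]
27. n17.off = 12  [terminal]
28. n0.cnt = 15  [f.sig - 14]
29. n0.fin = -8  [(if E.tag then d.off else f.sig) - 37]

-8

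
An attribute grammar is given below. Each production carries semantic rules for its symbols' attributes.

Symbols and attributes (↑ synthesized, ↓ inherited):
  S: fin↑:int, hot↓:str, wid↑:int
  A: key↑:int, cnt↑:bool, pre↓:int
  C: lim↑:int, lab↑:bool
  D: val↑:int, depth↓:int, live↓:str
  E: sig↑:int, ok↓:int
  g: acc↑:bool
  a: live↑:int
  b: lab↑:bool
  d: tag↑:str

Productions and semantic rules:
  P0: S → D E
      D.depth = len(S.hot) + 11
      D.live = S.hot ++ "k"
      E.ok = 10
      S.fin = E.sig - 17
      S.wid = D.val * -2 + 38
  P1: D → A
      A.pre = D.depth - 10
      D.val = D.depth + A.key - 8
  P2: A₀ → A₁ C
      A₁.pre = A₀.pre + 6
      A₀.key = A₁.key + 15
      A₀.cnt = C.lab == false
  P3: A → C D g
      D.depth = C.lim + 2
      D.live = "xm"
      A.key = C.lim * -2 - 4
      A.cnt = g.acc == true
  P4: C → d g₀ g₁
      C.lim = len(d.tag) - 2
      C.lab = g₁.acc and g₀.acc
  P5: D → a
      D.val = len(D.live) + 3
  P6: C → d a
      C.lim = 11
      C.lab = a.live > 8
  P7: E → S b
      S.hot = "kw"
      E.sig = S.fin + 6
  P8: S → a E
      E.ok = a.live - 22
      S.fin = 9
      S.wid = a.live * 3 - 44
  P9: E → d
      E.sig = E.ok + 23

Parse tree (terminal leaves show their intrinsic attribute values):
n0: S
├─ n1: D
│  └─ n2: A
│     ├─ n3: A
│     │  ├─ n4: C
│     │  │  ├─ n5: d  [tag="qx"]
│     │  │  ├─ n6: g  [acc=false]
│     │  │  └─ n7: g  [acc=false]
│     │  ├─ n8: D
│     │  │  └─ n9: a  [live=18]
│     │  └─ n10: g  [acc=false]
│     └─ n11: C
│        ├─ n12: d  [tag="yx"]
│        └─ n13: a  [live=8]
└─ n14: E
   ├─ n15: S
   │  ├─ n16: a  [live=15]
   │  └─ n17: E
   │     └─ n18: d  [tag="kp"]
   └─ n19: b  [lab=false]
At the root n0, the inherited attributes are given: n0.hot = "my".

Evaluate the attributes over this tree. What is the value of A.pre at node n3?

9

1. n0.hot = "my"  [given at root]
2. n1.depth = 13  [len(S.hot) + 11]
3. n1.live = "myk"  [S.hot ++ "k"]
4. n2.pre = 3  [D.depth - 10]
5. n3.pre = 9  [A₀.pre + 6]
6. n5.tag = "qx"  [terminal]
7. n6.acc = false  [terminal]
8. n7.acc = false  [terminal]
9. n4.lim = 0  [len(d.tag) - 2]
10. n4.lab = false  [g₁.acc and g₀.acc]
11. n8.depth = 2  [C.lim + 2]
12. n8.live = "xm"  ["xm"]
13. n9.live = 18  [terminal]
14. n8.val = 5  [len(D.live) + 3]
15. n10.acc = false  [terminal]
16. n3.key = -4  [C.lim * -2 - 4]
17. n3.cnt = false  [g.acc == true]
18. n12.tag = "yx"  [terminal]
19. n13.live = 8  [terminal]
20. n11.lim = 11  [11]
21. n11.lab = false  [a.live > 8]
22. n2.key = 11  [A₁.key + 15]
23. n2.cnt = true  [C.lab == false]
24. n1.val = 16  [D.depth + A.key - 8]
25. n14.ok = 10  [10]
26. n15.hot = "kw"  ["kw"]
27. n16.live = 15  [terminal]
28. n17.ok = -7  [a.live - 22]
29. n18.tag = "kp"  [terminal]
30. n17.sig = 16  [E.ok + 23]
31. n15.fin = 9  [9]
32. n15.wid = 1  [a.live * 3 - 44]
33. n19.lab = false  [terminal]
34. n14.sig = 15  [S.fin + 6]
35. n0.fin = -2  [E.sig - 17]
36. n0.wid = 6  [D.val * -2 + 38]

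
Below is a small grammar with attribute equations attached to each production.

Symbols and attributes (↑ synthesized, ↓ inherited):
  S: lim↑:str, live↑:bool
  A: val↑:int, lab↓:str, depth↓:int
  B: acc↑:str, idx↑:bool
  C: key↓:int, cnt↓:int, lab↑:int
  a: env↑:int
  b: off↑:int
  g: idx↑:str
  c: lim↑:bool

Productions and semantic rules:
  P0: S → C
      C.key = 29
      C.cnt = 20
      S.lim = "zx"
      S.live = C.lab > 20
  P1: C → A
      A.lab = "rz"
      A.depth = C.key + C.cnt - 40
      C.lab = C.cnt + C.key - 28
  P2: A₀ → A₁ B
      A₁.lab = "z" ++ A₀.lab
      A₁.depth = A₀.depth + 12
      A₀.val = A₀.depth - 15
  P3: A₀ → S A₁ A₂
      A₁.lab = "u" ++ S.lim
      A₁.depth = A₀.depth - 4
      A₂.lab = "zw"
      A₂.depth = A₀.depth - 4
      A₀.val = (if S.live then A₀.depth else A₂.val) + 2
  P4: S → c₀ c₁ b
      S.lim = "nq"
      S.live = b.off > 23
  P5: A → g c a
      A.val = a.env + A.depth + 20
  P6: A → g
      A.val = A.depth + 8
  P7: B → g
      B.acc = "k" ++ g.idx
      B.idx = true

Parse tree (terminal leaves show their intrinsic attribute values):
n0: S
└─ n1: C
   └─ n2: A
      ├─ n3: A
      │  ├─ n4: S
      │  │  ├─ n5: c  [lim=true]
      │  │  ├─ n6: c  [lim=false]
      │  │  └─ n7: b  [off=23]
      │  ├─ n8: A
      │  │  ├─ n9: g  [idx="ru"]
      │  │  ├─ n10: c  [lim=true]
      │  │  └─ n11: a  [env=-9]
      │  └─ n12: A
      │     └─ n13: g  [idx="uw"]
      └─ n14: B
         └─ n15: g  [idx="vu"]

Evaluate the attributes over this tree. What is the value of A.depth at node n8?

17

1. n1.key = 29  [29]
2. n1.cnt = 20  [20]
3. n2.lab = "rz"  ["rz"]
4. n2.depth = 9  [C.key + C.cnt - 40]
5. n3.lab = "zrz"  ["z" ++ A₀.lab]
6. n3.depth = 21  [A₀.depth + 12]
7. n5.lim = true  [terminal]
8. n6.lim = false  [terminal]
9. n7.off = 23  [terminal]
10. n4.lim = "nq"  ["nq"]
11. n4.live = false  [b.off > 23]
12. n8.lab = "unq"  ["u" ++ S.lim]
13. n8.depth = 17  [A₀.depth - 4]
14. n9.idx = "ru"  [terminal]
15. n10.lim = true  [terminal]
16. n11.env = -9  [terminal]
17. n8.val = 28  [a.env + A.depth + 20]
18. n12.lab = "zw"  ["zw"]
19. n12.depth = 17  [A₀.depth - 4]
20. n13.idx = "uw"  [terminal]
21. n12.val = 25  [A.depth + 8]
22. n3.val = 27  [(if S.live then A₀.depth else A₂.val) + 2]
23. n15.idx = "vu"  [terminal]
24. n14.acc = "kvu"  ["k" ++ g.idx]
25. n14.idx = true  [true]
26. n2.val = -6  [A₀.depth - 15]
27. n1.lab = 21  [C.cnt + C.key - 28]
28. n0.lim = "zx"  ["zx"]
29. n0.live = true  [C.lab > 20]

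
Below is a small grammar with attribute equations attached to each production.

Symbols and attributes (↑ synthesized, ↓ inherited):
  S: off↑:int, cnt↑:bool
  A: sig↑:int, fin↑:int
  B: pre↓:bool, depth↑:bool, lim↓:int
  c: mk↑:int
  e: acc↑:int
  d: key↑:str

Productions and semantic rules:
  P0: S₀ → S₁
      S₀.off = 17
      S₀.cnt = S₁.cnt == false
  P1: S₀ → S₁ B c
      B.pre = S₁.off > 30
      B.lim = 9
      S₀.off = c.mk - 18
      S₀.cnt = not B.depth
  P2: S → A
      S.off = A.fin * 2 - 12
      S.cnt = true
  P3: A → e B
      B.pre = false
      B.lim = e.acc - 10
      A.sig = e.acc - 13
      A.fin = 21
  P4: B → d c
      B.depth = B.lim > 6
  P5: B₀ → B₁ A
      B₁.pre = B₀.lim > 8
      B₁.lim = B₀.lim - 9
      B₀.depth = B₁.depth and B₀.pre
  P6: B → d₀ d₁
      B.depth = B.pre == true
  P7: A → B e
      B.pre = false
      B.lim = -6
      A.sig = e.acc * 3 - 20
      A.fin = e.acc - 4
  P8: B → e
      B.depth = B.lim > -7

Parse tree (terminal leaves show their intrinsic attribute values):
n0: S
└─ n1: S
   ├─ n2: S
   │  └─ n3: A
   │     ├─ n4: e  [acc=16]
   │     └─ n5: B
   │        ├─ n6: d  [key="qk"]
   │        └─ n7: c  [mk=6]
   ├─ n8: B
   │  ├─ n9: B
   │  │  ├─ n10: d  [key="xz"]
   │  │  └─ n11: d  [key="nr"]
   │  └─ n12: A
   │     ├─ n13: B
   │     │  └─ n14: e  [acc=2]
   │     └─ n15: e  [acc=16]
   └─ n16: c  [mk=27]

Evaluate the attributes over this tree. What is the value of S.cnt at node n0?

false

1. n4.acc = 16  [terminal]
2. n5.pre = false  [false]
3. n5.lim = 6  [e.acc - 10]
4. n6.key = "qk"  [terminal]
5. n7.mk = 6  [terminal]
6. n5.depth = false  [B.lim > 6]
7. n3.sig = 3  [e.acc - 13]
8. n3.fin = 21  [21]
9. n2.off = 30  [A.fin * 2 - 12]
10. n2.cnt = true  [true]
11. n8.pre = false  [S₁.off > 30]
12. n8.lim = 9  [9]
13. n9.pre = true  [B₀.lim > 8]
14. n9.lim = 0  [B₀.lim - 9]
15. n10.key = "xz"  [terminal]
16. n11.key = "nr"  [terminal]
17. n9.depth = true  [B.pre == true]
18. n13.pre = false  [false]
19. n13.lim = -6  [-6]
20. n14.acc = 2  [terminal]
21. n13.depth = true  [B.lim > -7]
22. n15.acc = 16  [terminal]
23. n12.sig = 28  [e.acc * 3 - 20]
24. n12.fin = 12  [e.acc - 4]
25. n8.depth = false  [B₁.depth and B₀.pre]
26. n16.mk = 27  [terminal]
27. n1.off = 9  [c.mk - 18]
28. n1.cnt = true  [not B.depth]
29. n0.off = 17  [17]
30. n0.cnt = false  [S₁.cnt == false]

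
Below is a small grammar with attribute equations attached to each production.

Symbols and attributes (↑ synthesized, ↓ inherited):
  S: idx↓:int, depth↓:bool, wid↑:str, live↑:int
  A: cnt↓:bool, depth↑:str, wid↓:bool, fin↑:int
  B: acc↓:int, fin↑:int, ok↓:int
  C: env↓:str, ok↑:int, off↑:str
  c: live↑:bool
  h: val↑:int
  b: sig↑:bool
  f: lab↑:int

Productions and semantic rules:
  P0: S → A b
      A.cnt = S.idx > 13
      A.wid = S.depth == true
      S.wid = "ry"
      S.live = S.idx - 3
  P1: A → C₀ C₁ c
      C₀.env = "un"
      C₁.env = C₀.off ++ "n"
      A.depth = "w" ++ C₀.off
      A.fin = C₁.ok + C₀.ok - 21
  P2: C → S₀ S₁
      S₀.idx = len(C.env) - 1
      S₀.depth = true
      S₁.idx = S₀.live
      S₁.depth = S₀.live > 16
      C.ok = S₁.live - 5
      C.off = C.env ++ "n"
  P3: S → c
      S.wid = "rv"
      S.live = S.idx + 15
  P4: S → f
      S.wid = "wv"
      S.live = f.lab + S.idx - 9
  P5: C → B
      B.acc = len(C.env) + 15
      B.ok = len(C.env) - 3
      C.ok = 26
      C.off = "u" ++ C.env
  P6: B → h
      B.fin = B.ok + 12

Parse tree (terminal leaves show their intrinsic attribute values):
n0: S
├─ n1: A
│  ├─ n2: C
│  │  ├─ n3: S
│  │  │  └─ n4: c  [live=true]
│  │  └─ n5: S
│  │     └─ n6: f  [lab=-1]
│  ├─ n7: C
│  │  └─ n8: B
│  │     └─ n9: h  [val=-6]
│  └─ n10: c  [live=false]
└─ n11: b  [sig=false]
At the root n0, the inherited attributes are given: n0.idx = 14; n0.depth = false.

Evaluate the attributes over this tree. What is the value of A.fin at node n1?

1. n0.idx = 14  [given at root]
2. n0.depth = false  [given at root]
3. n1.cnt = true  [S.idx > 13]
4. n1.wid = false  [S.depth == true]
5. n2.env = "un"  ["un"]
6. n3.idx = 1  [len(C.env) - 1]
7. n3.depth = true  [true]
8. n4.live = true  [terminal]
9. n3.wid = "rv"  ["rv"]
10. n3.live = 16  [S.idx + 15]
11. n5.idx = 16  [S₀.live]
12. n5.depth = false  [S₀.live > 16]
13. n6.lab = -1  [terminal]
14. n5.wid = "wv"  ["wv"]
15. n5.live = 6  [f.lab + S.idx - 9]
16. n2.ok = 1  [S₁.live - 5]
17. n2.off = "unn"  [C.env ++ "n"]
18. n7.env = "unnn"  [C₀.off ++ "n"]
19. n8.acc = 19  [len(C.env) + 15]
20. n8.ok = 1  [len(C.env) - 3]
21. n9.val = -6  [terminal]
22. n8.fin = 13  [B.ok + 12]
23. n7.ok = 26  [26]
24. n7.off = "uunnn"  ["u" ++ C.env]
25. n10.live = false  [terminal]
26. n1.depth = "wunn"  ["w" ++ C₀.off]
27. n1.fin = 6  [C₁.ok + C₀.ok - 21]
28. n11.sig = false  [terminal]
29. n0.wid = "ry"  ["ry"]
30. n0.live = 11  [S.idx - 3]

6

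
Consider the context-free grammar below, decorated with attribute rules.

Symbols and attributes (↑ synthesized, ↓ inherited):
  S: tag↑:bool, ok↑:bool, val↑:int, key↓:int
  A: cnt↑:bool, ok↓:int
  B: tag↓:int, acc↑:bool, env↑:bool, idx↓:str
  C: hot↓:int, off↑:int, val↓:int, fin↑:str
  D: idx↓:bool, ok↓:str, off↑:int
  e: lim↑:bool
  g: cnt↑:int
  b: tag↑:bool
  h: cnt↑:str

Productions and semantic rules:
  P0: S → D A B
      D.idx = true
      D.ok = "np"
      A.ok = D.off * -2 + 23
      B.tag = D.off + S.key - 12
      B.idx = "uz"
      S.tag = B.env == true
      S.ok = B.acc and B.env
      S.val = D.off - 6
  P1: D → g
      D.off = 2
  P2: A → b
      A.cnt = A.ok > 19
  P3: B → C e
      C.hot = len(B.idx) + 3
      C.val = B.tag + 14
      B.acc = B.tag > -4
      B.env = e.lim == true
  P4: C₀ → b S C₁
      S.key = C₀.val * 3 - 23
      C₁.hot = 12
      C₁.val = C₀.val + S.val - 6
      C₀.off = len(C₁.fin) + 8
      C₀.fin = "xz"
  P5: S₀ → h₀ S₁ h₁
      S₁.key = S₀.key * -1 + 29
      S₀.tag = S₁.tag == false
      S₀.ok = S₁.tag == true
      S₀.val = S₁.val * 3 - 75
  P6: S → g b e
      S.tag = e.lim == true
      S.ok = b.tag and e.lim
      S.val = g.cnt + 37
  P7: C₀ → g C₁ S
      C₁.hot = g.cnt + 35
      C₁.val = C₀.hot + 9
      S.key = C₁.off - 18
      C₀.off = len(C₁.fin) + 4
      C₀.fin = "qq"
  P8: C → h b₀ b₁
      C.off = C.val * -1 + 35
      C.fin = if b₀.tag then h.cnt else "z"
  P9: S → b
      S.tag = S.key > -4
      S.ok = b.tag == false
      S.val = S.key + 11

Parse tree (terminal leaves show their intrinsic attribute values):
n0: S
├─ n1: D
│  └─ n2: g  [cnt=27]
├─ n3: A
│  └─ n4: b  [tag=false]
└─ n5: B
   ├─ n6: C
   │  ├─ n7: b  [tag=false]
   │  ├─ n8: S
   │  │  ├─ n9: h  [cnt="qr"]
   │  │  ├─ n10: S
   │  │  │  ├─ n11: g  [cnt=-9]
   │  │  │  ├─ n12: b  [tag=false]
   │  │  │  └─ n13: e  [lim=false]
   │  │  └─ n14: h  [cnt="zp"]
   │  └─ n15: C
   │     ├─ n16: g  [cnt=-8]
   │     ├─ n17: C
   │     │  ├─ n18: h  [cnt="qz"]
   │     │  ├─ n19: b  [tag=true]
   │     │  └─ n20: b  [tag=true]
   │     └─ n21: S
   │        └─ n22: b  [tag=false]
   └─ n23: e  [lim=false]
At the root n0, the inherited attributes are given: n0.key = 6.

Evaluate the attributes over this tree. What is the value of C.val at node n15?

13

1. n0.key = 6  [given at root]
2. n1.idx = true  [true]
3. n1.ok = "np"  ["np"]
4. n2.cnt = 27  [terminal]
5. n1.off = 2  [2]
6. n3.ok = 19  [D.off * -2 + 23]
7. n4.tag = false  [terminal]
8. n3.cnt = false  [A.ok > 19]
9. n5.tag = -4  [D.off + S.key - 12]
10. n5.idx = "uz"  ["uz"]
11. n6.hot = 5  [len(B.idx) + 3]
12. n6.val = 10  [B.tag + 14]
13. n7.tag = false  [terminal]
14. n8.key = 7  [C₀.val * 3 - 23]
15. n9.cnt = "qr"  [terminal]
16. n10.key = 22  [S₀.key * -1 + 29]
17. n11.cnt = -9  [terminal]
18. n12.tag = false  [terminal]
19. n13.lim = false  [terminal]
20. n10.tag = false  [e.lim == true]
21. n10.ok = false  [b.tag and e.lim]
22. n10.val = 28  [g.cnt + 37]
23. n14.cnt = "zp"  [terminal]
24. n8.tag = true  [S₁.tag == false]
25. n8.ok = false  [S₁.tag == true]
26. n8.val = 9  [S₁.val * 3 - 75]
27. n15.hot = 12  [12]
28. n15.val = 13  [C₀.val + S.val - 6]
29. n16.cnt = -8  [terminal]
30. n17.hot = 27  [g.cnt + 35]
31. n17.val = 21  [C₀.hot + 9]
32. n18.cnt = "qz"  [terminal]
33. n19.tag = true  [terminal]
34. n20.tag = true  [terminal]
35. n17.off = 14  [C.val * -1 + 35]
36. n17.fin = "qz"  [if b₀.tag then h.cnt else "z"]
37. n21.key = -4  [C₁.off - 18]
38. n22.tag = false  [terminal]
39. n21.tag = false  [S.key > -4]
40. n21.ok = true  [b.tag == false]
41. n21.val = 7  [S.key + 11]
42. n15.off = 6  [len(C₁.fin) + 4]
43. n15.fin = "qq"  ["qq"]
44. n6.off = 10  [len(C₁.fin) + 8]
45. n6.fin = "xz"  ["xz"]
46. n23.lim = false  [terminal]
47. n5.acc = false  [B.tag > -4]
48. n5.env = false  [e.lim == true]
49. n0.tag = false  [B.env == true]
50. n0.ok = false  [B.acc and B.env]
51. n0.val = -4  [D.off - 6]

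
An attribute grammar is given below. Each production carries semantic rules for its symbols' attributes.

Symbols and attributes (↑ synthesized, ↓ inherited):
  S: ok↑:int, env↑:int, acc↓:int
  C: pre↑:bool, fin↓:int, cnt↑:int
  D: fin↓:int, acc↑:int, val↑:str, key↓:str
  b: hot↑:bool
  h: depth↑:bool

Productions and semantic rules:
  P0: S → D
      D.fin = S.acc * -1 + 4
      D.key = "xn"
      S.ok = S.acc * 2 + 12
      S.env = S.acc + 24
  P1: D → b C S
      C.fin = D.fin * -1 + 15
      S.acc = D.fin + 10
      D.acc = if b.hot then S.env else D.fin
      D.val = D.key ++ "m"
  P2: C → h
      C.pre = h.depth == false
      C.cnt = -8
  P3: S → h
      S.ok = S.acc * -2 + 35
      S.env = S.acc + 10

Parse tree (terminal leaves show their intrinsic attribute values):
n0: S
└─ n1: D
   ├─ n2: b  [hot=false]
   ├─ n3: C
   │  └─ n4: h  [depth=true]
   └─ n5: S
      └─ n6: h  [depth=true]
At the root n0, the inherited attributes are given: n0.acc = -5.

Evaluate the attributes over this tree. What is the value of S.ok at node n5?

-3

1. n0.acc = -5  [given at root]
2. n1.fin = 9  [S.acc * -1 + 4]
3. n1.key = "xn"  ["xn"]
4. n2.hot = false  [terminal]
5. n3.fin = 6  [D.fin * -1 + 15]
6. n4.depth = true  [terminal]
7. n3.pre = false  [h.depth == false]
8. n3.cnt = -8  [-8]
9. n5.acc = 19  [D.fin + 10]
10. n6.depth = true  [terminal]
11. n5.ok = -3  [S.acc * -2 + 35]
12. n5.env = 29  [S.acc + 10]
13. n1.acc = 9  [if b.hot then S.env else D.fin]
14. n1.val = "xnm"  [D.key ++ "m"]
15. n0.ok = 2  [S.acc * 2 + 12]
16. n0.env = 19  [S.acc + 24]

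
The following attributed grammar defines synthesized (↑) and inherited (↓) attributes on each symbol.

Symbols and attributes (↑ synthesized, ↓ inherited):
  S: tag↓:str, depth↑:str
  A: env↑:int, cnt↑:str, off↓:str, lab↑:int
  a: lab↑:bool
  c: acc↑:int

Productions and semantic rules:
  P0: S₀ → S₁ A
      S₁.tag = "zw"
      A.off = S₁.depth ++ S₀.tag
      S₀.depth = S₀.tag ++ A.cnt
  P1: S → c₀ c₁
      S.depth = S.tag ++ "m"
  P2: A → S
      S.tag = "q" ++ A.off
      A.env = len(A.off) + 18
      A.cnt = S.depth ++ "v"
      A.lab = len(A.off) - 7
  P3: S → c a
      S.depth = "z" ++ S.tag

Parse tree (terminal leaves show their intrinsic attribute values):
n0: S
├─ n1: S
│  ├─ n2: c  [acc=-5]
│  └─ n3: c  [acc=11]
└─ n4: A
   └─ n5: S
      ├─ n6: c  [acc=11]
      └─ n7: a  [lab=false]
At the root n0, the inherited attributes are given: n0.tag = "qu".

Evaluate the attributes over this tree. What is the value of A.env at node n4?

23

1. n0.tag = "qu"  [given at root]
2. n1.tag = "zw"  ["zw"]
3. n2.acc = -5  [terminal]
4. n3.acc = 11  [terminal]
5. n1.depth = "zwm"  [S.tag ++ "m"]
6. n4.off = "zwmqu"  [S₁.depth ++ S₀.tag]
7. n5.tag = "qzwmqu"  ["q" ++ A.off]
8. n6.acc = 11  [terminal]
9. n7.lab = false  [terminal]
10. n5.depth = "zqzwmqu"  ["z" ++ S.tag]
11. n4.env = 23  [len(A.off) + 18]
12. n4.cnt = "zqzwmquv"  [S.depth ++ "v"]
13. n4.lab = -2  [len(A.off) - 7]
14. n0.depth = "quzqzwmquv"  [S₀.tag ++ A.cnt]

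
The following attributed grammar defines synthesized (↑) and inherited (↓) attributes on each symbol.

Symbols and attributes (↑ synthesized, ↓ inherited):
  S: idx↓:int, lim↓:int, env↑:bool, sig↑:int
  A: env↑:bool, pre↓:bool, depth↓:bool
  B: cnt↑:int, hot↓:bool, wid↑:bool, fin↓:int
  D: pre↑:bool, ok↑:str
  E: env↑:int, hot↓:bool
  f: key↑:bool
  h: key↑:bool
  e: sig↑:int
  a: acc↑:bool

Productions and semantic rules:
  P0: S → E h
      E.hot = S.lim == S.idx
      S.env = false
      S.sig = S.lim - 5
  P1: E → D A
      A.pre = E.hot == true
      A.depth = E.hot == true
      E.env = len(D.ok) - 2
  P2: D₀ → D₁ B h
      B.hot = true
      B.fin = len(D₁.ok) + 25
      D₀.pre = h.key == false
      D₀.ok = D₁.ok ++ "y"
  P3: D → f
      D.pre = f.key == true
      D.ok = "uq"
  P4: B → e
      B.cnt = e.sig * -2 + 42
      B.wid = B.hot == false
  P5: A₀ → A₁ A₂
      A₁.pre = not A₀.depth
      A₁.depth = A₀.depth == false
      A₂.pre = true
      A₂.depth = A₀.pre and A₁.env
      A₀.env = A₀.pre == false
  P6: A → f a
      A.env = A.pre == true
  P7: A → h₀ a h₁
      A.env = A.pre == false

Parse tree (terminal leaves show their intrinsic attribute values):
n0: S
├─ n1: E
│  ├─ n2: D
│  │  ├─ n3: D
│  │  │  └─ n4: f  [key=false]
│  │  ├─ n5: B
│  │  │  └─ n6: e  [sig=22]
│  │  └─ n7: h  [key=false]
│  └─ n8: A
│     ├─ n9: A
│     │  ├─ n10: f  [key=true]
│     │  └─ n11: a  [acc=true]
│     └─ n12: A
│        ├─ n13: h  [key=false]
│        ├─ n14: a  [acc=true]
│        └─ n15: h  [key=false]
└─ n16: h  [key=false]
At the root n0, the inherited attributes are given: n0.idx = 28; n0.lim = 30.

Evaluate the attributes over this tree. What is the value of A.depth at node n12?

false

1. n0.idx = 28  [given at root]
2. n0.lim = 30  [given at root]
3. n1.hot = false  [S.lim == S.idx]
4. n4.key = false  [terminal]
5. n3.pre = false  [f.key == true]
6. n3.ok = "uq"  ["uq"]
7. n5.hot = true  [true]
8. n5.fin = 27  [len(D₁.ok) + 25]
9. n6.sig = 22  [terminal]
10. n5.cnt = -2  [e.sig * -2 + 42]
11. n5.wid = false  [B.hot == false]
12. n7.key = false  [terminal]
13. n2.pre = true  [h.key == false]
14. n2.ok = "uqy"  [D₁.ok ++ "y"]
15. n8.pre = false  [E.hot == true]
16. n8.depth = false  [E.hot == true]
17. n9.pre = true  [not A₀.depth]
18. n9.depth = true  [A₀.depth == false]
19. n10.key = true  [terminal]
20. n11.acc = true  [terminal]
21. n9.env = true  [A.pre == true]
22. n12.pre = true  [true]
23. n12.depth = false  [A₀.pre and A₁.env]
24. n13.key = false  [terminal]
25. n14.acc = true  [terminal]
26. n15.key = false  [terminal]
27. n12.env = false  [A.pre == false]
28. n8.env = true  [A₀.pre == false]
29. n1.env = 1  [len(D.ok) - 2]
30. n16.key = false  [terminal]
31. n0.env = false  [false]
32. n0.sig = 25  [S.lim - 5]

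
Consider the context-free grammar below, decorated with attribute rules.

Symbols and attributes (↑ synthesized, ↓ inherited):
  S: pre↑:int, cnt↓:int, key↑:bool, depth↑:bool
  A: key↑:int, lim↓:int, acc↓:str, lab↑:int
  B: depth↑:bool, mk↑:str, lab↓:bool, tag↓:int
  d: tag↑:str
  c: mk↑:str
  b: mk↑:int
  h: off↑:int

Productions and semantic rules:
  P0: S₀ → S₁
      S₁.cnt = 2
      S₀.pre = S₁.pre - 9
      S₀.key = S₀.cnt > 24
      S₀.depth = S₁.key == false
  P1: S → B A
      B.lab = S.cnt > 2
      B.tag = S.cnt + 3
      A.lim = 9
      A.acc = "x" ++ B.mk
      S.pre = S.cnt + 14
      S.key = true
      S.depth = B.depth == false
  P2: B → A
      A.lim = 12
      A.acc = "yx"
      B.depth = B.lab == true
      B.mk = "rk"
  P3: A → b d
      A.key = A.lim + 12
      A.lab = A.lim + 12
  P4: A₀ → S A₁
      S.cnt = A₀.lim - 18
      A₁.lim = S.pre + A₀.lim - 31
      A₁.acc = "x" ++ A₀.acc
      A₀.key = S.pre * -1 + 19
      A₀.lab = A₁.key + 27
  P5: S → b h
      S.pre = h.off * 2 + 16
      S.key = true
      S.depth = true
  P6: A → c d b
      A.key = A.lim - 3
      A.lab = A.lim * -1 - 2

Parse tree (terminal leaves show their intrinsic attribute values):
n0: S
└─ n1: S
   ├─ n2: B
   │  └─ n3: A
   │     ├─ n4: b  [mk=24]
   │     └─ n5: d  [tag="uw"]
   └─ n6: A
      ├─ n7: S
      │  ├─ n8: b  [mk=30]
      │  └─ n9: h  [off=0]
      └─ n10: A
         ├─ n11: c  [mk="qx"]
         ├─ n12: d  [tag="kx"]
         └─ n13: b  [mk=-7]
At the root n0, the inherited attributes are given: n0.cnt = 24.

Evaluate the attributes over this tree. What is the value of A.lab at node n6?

1. n0.cnt = 24  [given at root]
2. n1.cnt = 2  [2]
3. n2.lab = false  [S.cnt > 2]
4. n2.tag = 5  [S.cnt + 3]
5. n3.lim = 12  [12]
6. n3.acc = "yx"  ["yx"]
7. n4.mk = 24  [terminal]
8. n5.tag = "uw"  [terminal]
9. n3.key = 24  [A.lim + 12]
10. n3.lab = 24  [A.lim + 12]
11. n2.depth = false  [B.lab == true]
12. n2.mk = "rk"  ["rk"]
13. n6.lim = 9  [9]
14. n6.acc = "xrk"  ["x" ++ B.mk]
15. n7.cnt = -9  [A₀.lim - 18]
16. n8.mk = 30  [terminal]
17. n9.off = 0  [terminal]
18. n7.pre = 16  [h.off * 2 + 16]
19. n7.key = true  [true]
20. n7.depth = true  [true]
21. n10.lim = -6  [S.pre + A₀.lim - 31]
22. n10.acc = "xxrk"  ["x" ++ A₀.acc]
23. n11.mk = "qx"  [terminal]
24. n12.tag = "kx"  [terminal]
25. n13.mk = -7  [terminal]
26. n10.key = -9  [A.lim - 3]
27. n10.lab = 4  [A.lim * -1 - 2]
28. n6.key = 3  [S.pre * -1 + 19]
29. n6.lab = 18  [A₁.key + 27]
30. n1.pre = 16  [S.cnt + 14]
31. n1.key = true  [true]
32. n1.depth = true  [B.depth == false]
33. n0.pre = 7  [S₁.pre - 9]
34. n0.key = false  [S₀.cnt > 24]
35. n0.depth = false  [S₁.key == false]

18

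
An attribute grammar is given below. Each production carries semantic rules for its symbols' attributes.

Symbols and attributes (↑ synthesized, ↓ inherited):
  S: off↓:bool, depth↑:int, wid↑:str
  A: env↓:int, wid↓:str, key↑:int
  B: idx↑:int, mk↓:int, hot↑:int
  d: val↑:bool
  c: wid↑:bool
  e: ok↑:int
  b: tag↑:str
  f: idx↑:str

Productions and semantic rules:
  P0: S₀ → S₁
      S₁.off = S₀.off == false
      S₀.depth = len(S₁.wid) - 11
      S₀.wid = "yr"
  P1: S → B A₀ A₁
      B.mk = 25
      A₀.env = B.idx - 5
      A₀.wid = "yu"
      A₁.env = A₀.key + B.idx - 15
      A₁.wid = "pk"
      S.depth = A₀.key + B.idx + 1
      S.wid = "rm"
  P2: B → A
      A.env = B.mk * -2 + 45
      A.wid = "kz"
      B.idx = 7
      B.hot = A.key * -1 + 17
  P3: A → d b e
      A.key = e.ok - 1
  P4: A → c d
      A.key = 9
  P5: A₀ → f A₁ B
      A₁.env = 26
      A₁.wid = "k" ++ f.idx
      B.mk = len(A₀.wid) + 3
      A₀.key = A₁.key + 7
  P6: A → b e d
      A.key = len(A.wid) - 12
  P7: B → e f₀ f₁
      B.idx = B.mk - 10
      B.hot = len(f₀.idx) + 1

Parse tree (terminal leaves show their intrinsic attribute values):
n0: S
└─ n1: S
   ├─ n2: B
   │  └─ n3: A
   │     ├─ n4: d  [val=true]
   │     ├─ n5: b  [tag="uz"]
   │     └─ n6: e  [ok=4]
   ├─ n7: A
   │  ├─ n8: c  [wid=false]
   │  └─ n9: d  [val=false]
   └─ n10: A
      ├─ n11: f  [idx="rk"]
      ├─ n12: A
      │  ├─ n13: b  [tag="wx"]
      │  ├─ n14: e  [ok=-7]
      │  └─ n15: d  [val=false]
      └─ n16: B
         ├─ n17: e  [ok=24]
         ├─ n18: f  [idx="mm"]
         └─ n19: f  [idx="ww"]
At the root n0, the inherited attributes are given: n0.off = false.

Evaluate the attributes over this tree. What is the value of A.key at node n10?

-2

1. n0.off = false  [given at root]
2. n1.off = true  [S₀.off == false]
3. n2.mk = 25  [25]
4. n3.env = -5  [B.mk * -2 + 45]
5. n3.wid = "kz"  ["kz"]
6. n4.val = true  [terminal]
7. n5.tag = "uz"  [terminal]
8. n6.ok = 4  [terminal]
9. n3.key = 3  [e.ok - 1]
10. n2.idx = 7  [7]
11. n2.hot = 14  [A.key * -1 + 17]
12. n7.env = 2  [B.idx - 5]
13. n7.wid = "yu"  ["yu"]
14. n8.wid = false  [terminal]
15. n9.val = false  [terminal]
16. n7.key = 9  [9]
17. n10.env = 1  [A₀.key + B.idx - 15]
18. n10.wid = "pk"  ["pk"]
19. n11.idx = "rk"  [terminal]
20. n12.env = 26  [26]
21. n12.wid = "krk"  ["k" ++ f.idx]
22. n13.tag = "wx"  [terminal]
23. n14.ok = -7  [terminal]
24. n15.val = false  [terminal]
25. n12.key = -9  [len(A.wid) - 12]
26. n16.mk = 5  [len(A₀.wid) + 3]
27. n17.ok = 24  [terminal]
28. n18.idx = "mm"  [terminal]
29. n19.idx = "ww"  [terminal]
30. n16.idx = -5  [B.mk - 10]
31. n16.hot = 3  [len(f₀.idx) + 1]
32. n10.key = -2  [A₁.key + 7]
33. n1.depth = 17  [A₀.key + B.idx + 1]
34. n1.wid = "rm"  ["rm"]
35. n0.depth = -9  [len(S₁.wid) - 11]
36. n0.wid = "yr"  ["yr"]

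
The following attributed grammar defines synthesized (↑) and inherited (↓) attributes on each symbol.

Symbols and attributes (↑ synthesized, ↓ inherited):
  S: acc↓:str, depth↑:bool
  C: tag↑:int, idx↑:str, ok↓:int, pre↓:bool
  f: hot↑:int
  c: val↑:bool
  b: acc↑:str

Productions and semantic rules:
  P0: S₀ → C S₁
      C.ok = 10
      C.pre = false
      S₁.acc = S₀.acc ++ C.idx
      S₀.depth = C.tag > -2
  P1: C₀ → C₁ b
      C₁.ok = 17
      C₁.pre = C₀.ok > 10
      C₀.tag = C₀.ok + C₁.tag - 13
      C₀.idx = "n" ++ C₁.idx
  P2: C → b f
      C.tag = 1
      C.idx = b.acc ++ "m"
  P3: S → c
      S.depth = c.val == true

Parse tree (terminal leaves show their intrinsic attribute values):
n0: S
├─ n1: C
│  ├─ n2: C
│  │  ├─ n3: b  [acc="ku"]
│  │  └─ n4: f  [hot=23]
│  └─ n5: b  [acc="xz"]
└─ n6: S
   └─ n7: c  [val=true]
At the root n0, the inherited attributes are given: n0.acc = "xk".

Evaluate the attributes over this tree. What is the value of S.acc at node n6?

"xknkum"

1. n0.acc = "xk"  [given at root]
2. n1.ok = 10  [10]
3. n1.pre = false  [false]
4. n2.ok = 17  [17]
5. n2.pre = false  [C₀.ok > 10]
6. n3.acc = "ku"  [terminal]
7. n4.hot = 23  [terminal]
8. n2.tag = 1  [1]
9. n2.idx = "kum"  [b.acc ++ "m"]
10. n5.acc = "xz"  [terminal]
11. n1.tag = -2  [C₀.ok + C₁.tag - 13]
12. n1.idx = "nkum"  ["n" ++ C₁.idx]
13. n6.acc = "xknkum"  [S₀.acc ++ C.idx]
14. n7.val = true  [terminal]
15. n6.depth = true  [c.val == true]
16. n0.depth = false  [C.tag > -2]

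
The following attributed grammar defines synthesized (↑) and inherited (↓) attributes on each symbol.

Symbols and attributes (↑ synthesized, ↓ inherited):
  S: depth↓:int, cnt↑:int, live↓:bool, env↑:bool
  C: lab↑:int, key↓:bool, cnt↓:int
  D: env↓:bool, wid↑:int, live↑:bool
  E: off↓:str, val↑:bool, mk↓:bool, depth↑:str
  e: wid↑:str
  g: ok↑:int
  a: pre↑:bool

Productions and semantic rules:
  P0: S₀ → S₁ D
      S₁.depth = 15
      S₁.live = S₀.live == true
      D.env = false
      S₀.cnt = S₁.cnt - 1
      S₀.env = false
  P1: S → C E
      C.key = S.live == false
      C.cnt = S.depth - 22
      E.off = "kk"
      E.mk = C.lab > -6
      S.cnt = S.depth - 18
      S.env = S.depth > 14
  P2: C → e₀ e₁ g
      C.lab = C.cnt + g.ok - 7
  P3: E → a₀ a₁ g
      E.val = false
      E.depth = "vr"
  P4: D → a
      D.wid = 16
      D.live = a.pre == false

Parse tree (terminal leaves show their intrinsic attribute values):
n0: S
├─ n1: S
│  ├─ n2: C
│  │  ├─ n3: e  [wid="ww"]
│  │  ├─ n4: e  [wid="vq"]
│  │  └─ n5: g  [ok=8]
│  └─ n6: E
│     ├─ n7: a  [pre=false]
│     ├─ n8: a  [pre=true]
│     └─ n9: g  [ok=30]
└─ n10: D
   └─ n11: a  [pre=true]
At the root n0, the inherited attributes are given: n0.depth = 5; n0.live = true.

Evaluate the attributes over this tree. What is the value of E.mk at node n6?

1. n0.depth = 5  [given at root]
2. n0.live = true  [given at root]
3. n1.depth = 15  [15]
4. n1.live = true  [S₀.live == true]
5. n2.key = false  [S.live == false]
6. n2.cnt = -7  [S.depth - 22]
7. n3.wid = "ww"  [terminal]
8. n4.wid = "vq"  [terminal]
9. n5.ok = 8  [terminal]
10. n2.lab = -6  [C.cnt + g.ok - 7]
11. n6.off = "kk"  ["kk"]
12. n6.mk = false  [C.lab > -6]
13. n7.pre = false  [terminal]
14. n8.pre = true  [terminal]
15. n9.ok = 30  [terminal]
16. n6.val = false  [false]
17. n6.depth = "vr"  ["vr"]
18. n1.cnt = -3  [S.depth - 18]
19. n1.env = true  [S.depth > 14]
20. n10.env = false  [false]
21. n11.pre = true  [terminal]
22. n10.wid = 16  [16]
23. n10.live = false  [a.pre == false]
24. n0.cnt = -4  [S₁.cnt - 1]
25. n0.env = false  [false]

false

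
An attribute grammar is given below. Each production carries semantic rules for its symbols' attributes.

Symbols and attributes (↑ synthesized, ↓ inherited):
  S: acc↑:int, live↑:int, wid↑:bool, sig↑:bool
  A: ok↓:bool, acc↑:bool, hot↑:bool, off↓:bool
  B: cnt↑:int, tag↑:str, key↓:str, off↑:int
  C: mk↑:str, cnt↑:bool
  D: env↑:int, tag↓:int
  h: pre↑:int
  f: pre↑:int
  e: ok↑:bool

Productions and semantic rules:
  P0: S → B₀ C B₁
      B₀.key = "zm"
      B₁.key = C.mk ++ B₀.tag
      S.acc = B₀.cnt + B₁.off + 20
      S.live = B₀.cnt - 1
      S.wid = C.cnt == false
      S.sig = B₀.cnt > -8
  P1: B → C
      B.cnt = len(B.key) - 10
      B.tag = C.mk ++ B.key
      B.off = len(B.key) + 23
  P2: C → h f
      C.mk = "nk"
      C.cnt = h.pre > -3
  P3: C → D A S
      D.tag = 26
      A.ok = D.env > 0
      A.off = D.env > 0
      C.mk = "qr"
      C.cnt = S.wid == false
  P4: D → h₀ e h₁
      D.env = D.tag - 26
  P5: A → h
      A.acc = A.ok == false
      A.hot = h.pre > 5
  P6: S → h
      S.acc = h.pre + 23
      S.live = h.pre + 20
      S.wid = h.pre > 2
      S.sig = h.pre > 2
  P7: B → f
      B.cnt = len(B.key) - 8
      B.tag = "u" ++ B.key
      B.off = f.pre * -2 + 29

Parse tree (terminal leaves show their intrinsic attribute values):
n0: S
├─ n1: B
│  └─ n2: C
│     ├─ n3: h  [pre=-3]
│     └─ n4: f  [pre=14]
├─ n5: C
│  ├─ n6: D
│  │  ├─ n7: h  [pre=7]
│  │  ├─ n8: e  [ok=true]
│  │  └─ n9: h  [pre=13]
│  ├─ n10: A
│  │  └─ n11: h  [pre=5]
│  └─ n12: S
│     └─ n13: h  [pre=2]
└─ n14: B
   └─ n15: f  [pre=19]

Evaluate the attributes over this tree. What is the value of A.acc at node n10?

1. n1.key = "zm"  ["zm"]
2. n3.pre = -3  [terminal]
3. n4.pre = 14  [terminal]
4. n2.mk = "nk"  ["nk"]
5. n2.cnt = false  [h.pre > -3]
6. n1.cnt = -8  [len(B.key) - 10]
7. n1.tag = "nkzm"  [C.mk ++ B.key]
8. n1.off = 25  [len(B.key) + 23]
9. n6.tag = 26  [26]
10. n7.pre = 7  [terminal]
11. n8.ok = true  [terminal]
12. n9.pre = 13  [terminal]
13. n6.env = 0  [D.tag - 26]
14. n10.ok = false  [D.env > 0]
15. n10.off = false  [D.env > 0]
16. n11.pre = 5  [terminal]
17. n10.acc = true  [A.ok == false]
18. n10.hot = false  [h.pre > 5]
19. n13.pre = 2  [terminal]
20. n12.acc = 25  [h.pre + 23]
21. n12.live = 22  [h.pre + 20]
22. n12.wid = false  [h.pre > 2]
23. n12.sig = false  [h.pre > 2]
24. n5.mk = "qr"  ["qr"]
25. n5.cnt = true  [S.wid == false]
26. n14.key = "qrnkzm"  [C.mk ++ B₀.tag]
27. n15.pre = 19  [terminal]
28. n14.cnt = -2  [len(B.key) - 8]
29. n14.tag = "uqrnkzm"  ["u" ++ B.key]
30. n14.off = -9  [f.pre * -2 + 29]
31. n0.acc = 3  [B₀.cnt + B₁.off + 20]
32. n0.live = -9  [B₀.cnt - 1]
33. n0.wid = false  [C.cnt == false]
34. n0.sig = false  [B₀.cnt > -8]

true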